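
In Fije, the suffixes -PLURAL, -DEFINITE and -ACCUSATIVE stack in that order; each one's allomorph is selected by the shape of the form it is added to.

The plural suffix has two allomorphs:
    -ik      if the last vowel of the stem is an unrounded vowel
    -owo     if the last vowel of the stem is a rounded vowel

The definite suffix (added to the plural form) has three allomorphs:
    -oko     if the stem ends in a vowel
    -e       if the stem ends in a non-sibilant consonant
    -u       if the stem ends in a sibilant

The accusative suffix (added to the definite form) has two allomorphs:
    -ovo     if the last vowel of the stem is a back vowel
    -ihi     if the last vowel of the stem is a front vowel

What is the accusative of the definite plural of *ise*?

iseikeihi

*ise*: last vowel = /e/, an unrounded vowel → -ik → *iseik*.
Since the final sound of the plural form *iseik* is /k/ (a non-sibilant consonant), it takes -e, giving *iseike*.
Since the last vowel of the definite form *iseike* is /e/ (a front vowel), it takes -ihi, giving *iseikeihi*.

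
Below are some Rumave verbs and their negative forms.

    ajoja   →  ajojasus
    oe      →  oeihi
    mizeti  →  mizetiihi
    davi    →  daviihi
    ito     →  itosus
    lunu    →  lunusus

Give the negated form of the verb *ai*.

aiihi

The suffix is conditioned by the last vowel: -ihi when the last vowel of the stem is a front vowel (*oe*, *mizeti*, *davi*); -sus when the last vowel of the stem is a back vowel (*ajoja*, *ito*, *lunu*).
*ai*: last vowel = /i/, a front vowel → -ihi → *aiihi*.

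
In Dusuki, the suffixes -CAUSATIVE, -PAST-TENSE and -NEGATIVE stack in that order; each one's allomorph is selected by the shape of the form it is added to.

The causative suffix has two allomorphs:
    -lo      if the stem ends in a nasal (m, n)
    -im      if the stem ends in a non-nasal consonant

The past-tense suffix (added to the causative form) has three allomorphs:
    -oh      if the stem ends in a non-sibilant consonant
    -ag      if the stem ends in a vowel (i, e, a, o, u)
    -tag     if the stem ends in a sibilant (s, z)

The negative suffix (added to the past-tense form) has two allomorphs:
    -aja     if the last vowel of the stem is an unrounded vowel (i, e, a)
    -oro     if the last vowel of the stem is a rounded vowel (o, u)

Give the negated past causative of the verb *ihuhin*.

ihuhinloagaja

Since the final consonant of *ihuhin* is /n/ (a nasal), it takes -lo, giving *ihuhinlo*.
The causative form *ihuhinlo*: final sound = /o/, a vowel → -ag → *ihuhinloag*.
The past-tense form *ihuhinloag* — last vowel /a/ (an unrounded vowel) → -aja → *ihuhinloagaja*.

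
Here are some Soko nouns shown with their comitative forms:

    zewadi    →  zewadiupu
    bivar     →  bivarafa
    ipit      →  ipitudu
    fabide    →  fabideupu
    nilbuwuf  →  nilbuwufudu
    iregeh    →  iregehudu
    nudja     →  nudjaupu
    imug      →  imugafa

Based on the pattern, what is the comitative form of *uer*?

uerafa

Looking at the final sound of each stem: -udu when the stem ends in a voiceless consonant (*ipit*, *nilbuwuf*, *iregeh*); -afa when the stem ends in a voiced consonant (*bivar*, *imug*); -upu when the stem ends in a vowel (*zewadi*, *fabide*, *nudja*).
*uer*: final sound = /r/, a voiced consonant → -afa → *uerafa*.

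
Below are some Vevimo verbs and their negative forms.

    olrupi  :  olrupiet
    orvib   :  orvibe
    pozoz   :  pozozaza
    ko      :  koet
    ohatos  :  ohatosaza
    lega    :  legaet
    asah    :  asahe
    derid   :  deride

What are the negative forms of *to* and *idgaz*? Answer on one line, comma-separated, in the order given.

toet, idgazaza

The alternation tracks the final sound of the stem — -aza when the stem ends in a sibilant (*pozoz*, *ohatos*); -e when the stem ends in a non-sibilant consonant (*orvib*, *asah*, *derid*); -et when the stem ends in a vowel (*olrupi*, *ko*, *lega*).
Since the final sound of *to* is /o/ (a vowel), it takes -et, giving *toet*.
*idgaz*: final sound = /z/, a sibilant → -aza → *idgazaza*.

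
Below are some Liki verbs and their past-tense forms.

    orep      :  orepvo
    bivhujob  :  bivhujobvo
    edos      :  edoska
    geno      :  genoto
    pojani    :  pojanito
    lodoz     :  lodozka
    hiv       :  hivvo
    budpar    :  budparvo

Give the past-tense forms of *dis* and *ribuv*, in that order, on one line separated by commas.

The suffix is conditioned by the final sound: -ka when the stem ends in a sibilant (*edos*, *lodoz*); -vo when the stem ends in a non-sibilant consonant (*orep*, *bivhujob*, *hiv*, *budpar*); -to when the stem ends in a vowel (*geno*, *pojani*).
*dis*: final sound = /s/, a sibilant → -ka → *diska*.
*ribuv*: final sound = /v/, a non-sibilant consonant → -vo → *ribuvvo*.

diska, ribuvvo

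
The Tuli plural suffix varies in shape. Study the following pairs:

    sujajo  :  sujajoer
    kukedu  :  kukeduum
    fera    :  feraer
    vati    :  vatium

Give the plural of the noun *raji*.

The suffix is conditioned by the last vowel: -um when the last vowel of the stem is a high vowel (*kukedu*, *vati*); -er when the last vowel of the stem is a non-high vowel (*sujajo*, *fera*).
Since the last vowel of *raji* is /i/ (a high vowel), it takes -um, giving *rajium*.

rajium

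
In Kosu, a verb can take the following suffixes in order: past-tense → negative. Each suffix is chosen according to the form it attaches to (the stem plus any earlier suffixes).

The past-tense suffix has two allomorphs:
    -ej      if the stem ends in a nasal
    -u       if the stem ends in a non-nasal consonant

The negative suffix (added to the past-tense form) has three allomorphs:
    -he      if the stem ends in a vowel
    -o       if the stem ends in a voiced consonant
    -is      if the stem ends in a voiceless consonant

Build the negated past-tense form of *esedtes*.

*esedtes* — final consonant /s/ (non-nasal) → -u → *esedtesu*.
The final sound of the past-tense form *esedtesu* is /u/, which is a vowel, so the negative suffix is -he, giving *esedtesuhe*.

esedtesuhe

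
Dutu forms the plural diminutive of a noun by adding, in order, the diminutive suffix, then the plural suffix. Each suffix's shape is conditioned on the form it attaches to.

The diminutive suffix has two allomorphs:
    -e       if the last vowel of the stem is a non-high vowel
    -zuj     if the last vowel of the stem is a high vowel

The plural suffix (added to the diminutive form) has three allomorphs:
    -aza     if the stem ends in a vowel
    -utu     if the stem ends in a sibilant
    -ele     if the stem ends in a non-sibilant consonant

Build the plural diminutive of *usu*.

usuzujele

The last vowel of *usu* is /u/, which is a high vowel, so the diminutive suffix is -zuj, giving *usuzuj*.
Since the final sound of the diminutive form *usuzuj* is /j/ (a non-sibilant consonant), it takes -ele, giving *usuzujele*.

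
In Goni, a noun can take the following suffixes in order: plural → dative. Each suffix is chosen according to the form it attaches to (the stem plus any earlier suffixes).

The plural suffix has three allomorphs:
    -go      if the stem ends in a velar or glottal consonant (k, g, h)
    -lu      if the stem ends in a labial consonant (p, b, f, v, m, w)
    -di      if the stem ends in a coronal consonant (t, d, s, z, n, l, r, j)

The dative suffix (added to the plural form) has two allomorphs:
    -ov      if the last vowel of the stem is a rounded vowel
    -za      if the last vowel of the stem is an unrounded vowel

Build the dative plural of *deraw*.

derawluov

Since the final consonant of *deraw* is /w/ (labial), it takes -lu, giving *derawlu*.
The plural form *derawlu* — last vowel /u/ (a rounded vowel) → -ov → *derawluov*.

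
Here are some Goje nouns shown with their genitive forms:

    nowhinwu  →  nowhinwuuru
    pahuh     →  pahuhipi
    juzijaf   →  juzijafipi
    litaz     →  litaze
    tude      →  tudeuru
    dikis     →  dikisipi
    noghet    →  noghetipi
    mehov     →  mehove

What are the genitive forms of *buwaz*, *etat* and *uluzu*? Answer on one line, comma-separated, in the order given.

buwaze, etatipi, uluzuuru

The alternation tracks the final sound of the stem — -ipi when the stem ends in a voiceless consonant (*pahuh*, *juzijaf*, *dikis*, *noghet*); -e when the stem ends in a voiced consonant (*litaz*, *mehov*); -uru when the stem ends in a vowel (*nowhinwu*, *tude*).
The final sound of *buwaz* is /z/, which is a voiced consonant, so the suffix is -e, giving *buwaze*.
*etat* — final sound /t/ (a voiceless consonant) → -ipi → *etatipi*.
*uluzu* — final sound /u/ (a vowel) → -uru → *uluzuuru*.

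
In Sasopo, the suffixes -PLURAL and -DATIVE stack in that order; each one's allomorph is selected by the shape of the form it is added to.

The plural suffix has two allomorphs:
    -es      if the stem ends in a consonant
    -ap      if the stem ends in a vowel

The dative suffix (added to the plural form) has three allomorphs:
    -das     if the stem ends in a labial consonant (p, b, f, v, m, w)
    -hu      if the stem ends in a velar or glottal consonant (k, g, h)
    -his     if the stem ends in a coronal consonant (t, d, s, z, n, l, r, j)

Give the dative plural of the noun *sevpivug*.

*sevpivug*: final sound = /g/, a consonant → -es → *sevpivuges*.
Since the final consonant of the plural form *sevpivuges* is /s/ (coronal), it takes -his, giving *sevpivugeshis*.

sevpivugeshis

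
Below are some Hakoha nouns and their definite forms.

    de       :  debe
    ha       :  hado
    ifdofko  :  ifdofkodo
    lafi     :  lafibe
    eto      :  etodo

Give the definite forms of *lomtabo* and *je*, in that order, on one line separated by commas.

The pattern is front/back vowel harmony: -be when the last vowel of the stem is a front vowel (*de*, *lafi*); -do when the last vowel of the stem is a back vowel (*ha*, *ifdofko*, *eto*).
*lomtabo* — last vowel /o/ (a back vowel) → -do → *lomtabodo*.
The last vowel of *je* is /e/, which is a front vowel, so the suffix is -be, giving *jebe*.

lomtabodo, jebe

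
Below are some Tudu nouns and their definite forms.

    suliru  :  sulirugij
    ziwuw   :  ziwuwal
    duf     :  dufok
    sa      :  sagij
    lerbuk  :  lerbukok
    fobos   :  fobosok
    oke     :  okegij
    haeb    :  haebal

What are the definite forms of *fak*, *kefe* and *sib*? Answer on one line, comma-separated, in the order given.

fakok, kefegij, sibal

The alternation tracks the final sound of the stem — -ok when the stem ends in a voiceless consonant (*duf*, *lerbuk*, *fobos*); -al when the stem ends in a voiced consonant (*ziwuw*, *haeb*); -gij when the stem ends in a vowel (*suliru*, *sa*, *oke*).
*fak*: final sound = /k/, a voiceless consonant → -ok → *fakok*.
Since the final sound of *kefe* is /e/ (a vowel), it takes -gij, giving *kefegij*.
The final sound of *sib* is /b/, which is a voiced consonant, so the suffix is -al, giving *sibal*.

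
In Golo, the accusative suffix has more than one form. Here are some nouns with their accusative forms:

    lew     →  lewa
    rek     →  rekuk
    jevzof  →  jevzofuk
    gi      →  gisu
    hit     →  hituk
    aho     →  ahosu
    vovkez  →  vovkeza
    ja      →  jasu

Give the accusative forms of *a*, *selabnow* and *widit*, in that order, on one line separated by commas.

asu, selabnowa, widituk

The pattern is voicing of the final sound: -uk when the stem ends in a voiceless consonant (*rek*, *jevzof*, *hit*); -a when the stem ends in a voiced consonant (*lew*, *vovkez*); -su when the stem ends in a vowel (*gi*, *aho*, *ja*).
Since the final sound of *a* is /a/ (a vowel), it takes -su, giving *asu*.
*selabnow*: final sound = /w/, a voiced consonant → -a → *selabnowa*.
*widit*: final sound = /t/, a voiceless consonant → -uk → *widituk*.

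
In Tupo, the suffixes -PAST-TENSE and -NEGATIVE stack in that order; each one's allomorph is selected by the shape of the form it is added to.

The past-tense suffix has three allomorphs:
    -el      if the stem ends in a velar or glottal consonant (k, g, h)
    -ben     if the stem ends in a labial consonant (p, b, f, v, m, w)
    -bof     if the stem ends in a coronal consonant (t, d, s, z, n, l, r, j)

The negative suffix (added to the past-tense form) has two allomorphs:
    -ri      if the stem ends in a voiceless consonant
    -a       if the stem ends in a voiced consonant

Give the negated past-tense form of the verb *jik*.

*jik*: final consonant = /k/, velar/glottal → -el → *jikel*.
The past-tense form *jikel*: final consonant = /l/, voiced → -a → *jikela*.

jikela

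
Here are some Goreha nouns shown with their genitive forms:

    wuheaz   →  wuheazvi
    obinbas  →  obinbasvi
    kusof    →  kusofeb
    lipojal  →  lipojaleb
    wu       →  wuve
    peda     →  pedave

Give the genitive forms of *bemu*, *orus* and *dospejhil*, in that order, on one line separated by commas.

The suffix is conditioned by the final sound: -vi when the stem ends in a sibilant (*wuheaz*, *obinbas*); -eb when the stem ends in a non-sibilant consonant (*kusof*, *lipojal*); -ve when the stem ends in a vowel (*wu*, *peda*).
*bemu* — final sound /u/ (a vowel) → -ve → *bemuve*.
The final sound of *orus* is /s/, which is a sibilant, so the suffix is -vi, giving *orusvi*.
The final sound of *dospejhil* is /l/, which is a non-sibilant consonant, so the suffix is -eb, giving *dospejhileb*.

bemuve, orusvi, dospejhileb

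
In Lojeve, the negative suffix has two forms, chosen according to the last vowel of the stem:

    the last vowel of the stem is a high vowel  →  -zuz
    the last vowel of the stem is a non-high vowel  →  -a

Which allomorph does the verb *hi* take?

-zuz

*hi*: last vowel = /i/, a high vowel → -zuz.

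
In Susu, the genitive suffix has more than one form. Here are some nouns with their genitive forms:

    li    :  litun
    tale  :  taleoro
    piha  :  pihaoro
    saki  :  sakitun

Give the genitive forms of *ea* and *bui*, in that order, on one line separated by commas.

eaoro, buitun

The suffix is conditioned by the last vowel: -tun when the last vowel of the stem is a high vowel (*li*, *saki*); -oro when the last vowel of the stem is a non-high vowel (*tale*, *piha*).
*ea* — last vowel /a/ (a non-high vowel) → -oro → *eaoro*.
Since the last vowel of *bui* is /i/ (a high vowel), it takes -tun, giving *buitun*.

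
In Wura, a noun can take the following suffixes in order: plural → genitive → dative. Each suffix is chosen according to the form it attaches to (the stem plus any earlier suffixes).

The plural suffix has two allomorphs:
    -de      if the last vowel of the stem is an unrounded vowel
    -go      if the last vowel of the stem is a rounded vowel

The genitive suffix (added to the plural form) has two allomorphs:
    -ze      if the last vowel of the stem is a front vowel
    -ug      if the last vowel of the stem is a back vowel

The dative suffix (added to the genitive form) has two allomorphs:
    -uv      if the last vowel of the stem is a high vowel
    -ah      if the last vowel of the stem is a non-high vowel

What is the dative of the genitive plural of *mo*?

mogouguv

*mo* — last vowel /o/ (a rounded vowel) → -go → *mogo*.
The plural form *mogo* — last vowel /o/ (a back vowel) → -ug → *mogoug*.
The genitive form *mogoug* — last vowel /u/ (a high vowel) → -uv → *mogouguv*.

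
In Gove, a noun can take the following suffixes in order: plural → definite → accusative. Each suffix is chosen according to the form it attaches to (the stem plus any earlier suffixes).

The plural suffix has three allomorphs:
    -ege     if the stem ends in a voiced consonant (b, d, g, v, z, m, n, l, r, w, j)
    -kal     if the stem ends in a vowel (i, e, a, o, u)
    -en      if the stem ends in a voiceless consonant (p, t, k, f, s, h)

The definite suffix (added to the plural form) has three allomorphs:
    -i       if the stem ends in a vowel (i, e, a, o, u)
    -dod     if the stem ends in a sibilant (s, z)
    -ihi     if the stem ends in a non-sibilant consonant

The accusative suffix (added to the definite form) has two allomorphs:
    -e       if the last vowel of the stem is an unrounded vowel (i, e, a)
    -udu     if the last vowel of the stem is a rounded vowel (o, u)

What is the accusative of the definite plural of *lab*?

The final sound of *lab* is /b/, which is a voiced consonant, so the plural suffix is -ege, giving *labege*.
The final sound of the plural form *labege* is /e/, which is a vowel, so the definite suffix is -i, giving *labegei*.
The definite form *labegei*: last vowel = /i/, an unrounded vowel → -e → *labegeie*.

labegeie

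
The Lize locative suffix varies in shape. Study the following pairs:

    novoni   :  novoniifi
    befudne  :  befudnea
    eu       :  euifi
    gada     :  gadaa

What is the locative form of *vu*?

vuifi

Looking at the last vowel of each stem: -ifi when the last vowel of the stem is a high vowel (*novoni*, *eu*); -a when the last vowel of the stem is a non-high vowel (*befudne*, *gada*).
Since the last vowel of *vu* is /u/ (a high vowel), it takes -ifi, giving *vuifi*.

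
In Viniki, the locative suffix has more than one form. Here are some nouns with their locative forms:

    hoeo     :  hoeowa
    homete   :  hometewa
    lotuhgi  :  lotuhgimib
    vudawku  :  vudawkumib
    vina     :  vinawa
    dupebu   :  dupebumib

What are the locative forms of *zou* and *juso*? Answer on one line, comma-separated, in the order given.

Looking at the last vowel of each stem: -mib when the last vowel of the stem is a high vowel (*lotuhgi*, *vudawku*, *dupebu*); -wa when the last vowel of the stem is a non-high vowel (*hoeo*, *homete*, *vina*).
The last vowel of *zou* is /u/, which is a high vowel, so the suffix is -mib, giving *zoumib*.
*juso*: last vowel = /o/, a non-high vowel → -wa → *jusowa*.

zoumib, jusowa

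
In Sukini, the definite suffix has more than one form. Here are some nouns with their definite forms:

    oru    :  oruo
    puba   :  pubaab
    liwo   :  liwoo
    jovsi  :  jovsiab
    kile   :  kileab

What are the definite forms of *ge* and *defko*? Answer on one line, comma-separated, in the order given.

The pattern is rounding harmony: -o when the last vowel of the stem is a rounded vowel (*oru*, *liwo*); -ab when the last vowel of the stem is an unrounded vowel (*puba*, *jovsi*, *kile*).
*ge*: last vowel = /e/, an unrounded vowel → -ab → *geab*.
*defko* — last vowel /o/ (a rounded vowel) → -o → *defkoo*.

geab, defkoo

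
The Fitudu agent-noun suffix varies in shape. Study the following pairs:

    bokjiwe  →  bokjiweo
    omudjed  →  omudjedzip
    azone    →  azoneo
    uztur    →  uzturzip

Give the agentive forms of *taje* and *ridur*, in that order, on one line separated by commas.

tajeo, ridurzip

The alternation tracks the final sound of the stem — -zip when the stem ends in a consonant (*omudjed*, *uztur*); -o when the stem ends in a vowel (*bokjiwe*, *azone*).
*taje* — final sound /e/ (a vowel) → -o → *tajeo*.
*ridur* — final sound /r/ (a consonant) → -zip → *ridurzip*.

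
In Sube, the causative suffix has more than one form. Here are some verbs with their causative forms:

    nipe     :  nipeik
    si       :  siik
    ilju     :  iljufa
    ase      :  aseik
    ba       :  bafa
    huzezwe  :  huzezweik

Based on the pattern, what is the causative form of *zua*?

zuafa

The pattern is front/back vowel harmony: -ik when the last vowel of the stem is a front vowel (*nipe*, *si*, *ase*, *huzezwe*); -fa when the last vowel of the stem is a back vowel (*ilju*, *ba*).
*zua*: last vowel = /a/, a back vowel → -fa → *zuafa*.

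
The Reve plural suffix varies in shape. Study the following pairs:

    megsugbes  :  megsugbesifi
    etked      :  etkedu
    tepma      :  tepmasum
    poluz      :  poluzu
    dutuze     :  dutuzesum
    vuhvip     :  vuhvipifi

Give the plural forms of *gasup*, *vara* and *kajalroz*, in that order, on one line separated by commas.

gasupifi, varasum, kajalrozu

The suffix is conditioned by the final sound: -ifi when the stem ends in a voiceless consonant (*megsugbes*, *vuhvip*); -u when the stem ends in a voiced consonant (*etked*, *poluz*); -sum when the stem ends in a vowel (*tepma*, *dutuze*).
The final sound of *gasup* is /p/, which is a voiceless consonant, so the suffix is -ifi, giving *gasupifi*.
The final sound of *vara* is /a/, which is a vowel, so the suffix is -sum, giving *varasum*.
Since the final sound of *kajalroz* is /z/ (a voiced consonant), it takes -u, giving *kajalrozu*.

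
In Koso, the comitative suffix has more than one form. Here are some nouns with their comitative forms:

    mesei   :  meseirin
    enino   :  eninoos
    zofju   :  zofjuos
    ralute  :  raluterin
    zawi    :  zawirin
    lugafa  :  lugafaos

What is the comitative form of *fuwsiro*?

The suffix is conditioned by the last vowel: -rin when the last vowel of the stem is a front vowel (*mesei*, *ralute*, *zawi*); -os when the last vowel of the stem is a back vowel (*enino*, *zofju*, *lugafa*).
Since the last vowel of *fuwsiro* is /o/ (a back vowel), it takes -os, giving *fuwsiroos*.

fuwsiroos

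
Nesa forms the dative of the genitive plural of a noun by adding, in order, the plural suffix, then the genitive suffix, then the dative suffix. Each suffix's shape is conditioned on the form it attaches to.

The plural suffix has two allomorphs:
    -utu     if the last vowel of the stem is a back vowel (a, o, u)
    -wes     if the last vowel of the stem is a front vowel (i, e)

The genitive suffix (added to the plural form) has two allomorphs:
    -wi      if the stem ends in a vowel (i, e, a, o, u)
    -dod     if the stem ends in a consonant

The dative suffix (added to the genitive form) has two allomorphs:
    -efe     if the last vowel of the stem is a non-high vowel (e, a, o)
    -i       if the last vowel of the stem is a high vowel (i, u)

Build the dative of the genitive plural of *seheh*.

The last vowel of *seheh* is /e/, which is a front vowel, so the plural suffix is -wes, giving *sehehwes*.
Since the final sound of the plural form *sehehwes* is /s/ (a consonant), it takes -dod, giving *sehehwesdod*.
The genitive form *sehehwesdod* — last vowel /o/ (a non-high vowel) → -efe → *sehehwesdodefe*.

sehehwesdodefe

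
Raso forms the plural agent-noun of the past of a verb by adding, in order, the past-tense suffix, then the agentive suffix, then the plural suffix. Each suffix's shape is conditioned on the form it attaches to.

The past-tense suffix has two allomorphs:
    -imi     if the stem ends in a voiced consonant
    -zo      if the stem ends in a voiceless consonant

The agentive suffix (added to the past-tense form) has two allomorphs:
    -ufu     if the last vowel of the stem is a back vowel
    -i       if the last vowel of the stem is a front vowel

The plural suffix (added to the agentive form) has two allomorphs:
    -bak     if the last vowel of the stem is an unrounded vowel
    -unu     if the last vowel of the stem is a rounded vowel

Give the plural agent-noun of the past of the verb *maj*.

majimiibak

*maj* — final consonant /j/ (voiced) → -imi → *majimi*.
The past-tense form *majimi* — last vowel /i/ (a front vowel) → -i → *majimii*.
The agentive form *majimii* — last vowel /i/ (an unrounded vowel) → -bak → *majimiibak*.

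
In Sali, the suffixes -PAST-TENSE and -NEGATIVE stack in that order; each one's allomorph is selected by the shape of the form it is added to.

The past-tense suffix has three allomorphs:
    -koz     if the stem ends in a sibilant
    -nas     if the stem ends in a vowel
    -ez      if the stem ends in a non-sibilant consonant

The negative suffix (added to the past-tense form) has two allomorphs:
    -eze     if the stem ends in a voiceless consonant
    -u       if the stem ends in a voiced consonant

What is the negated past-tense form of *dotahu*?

Since the final sound of *dotahu* is /u/ (a vowel), it takes -nas, giving *dotahunas*.
The past-tense form *dotahunas* — final consonant /s/ (voiceless) → -eze → *dotahunaseze*.

dotahunaseze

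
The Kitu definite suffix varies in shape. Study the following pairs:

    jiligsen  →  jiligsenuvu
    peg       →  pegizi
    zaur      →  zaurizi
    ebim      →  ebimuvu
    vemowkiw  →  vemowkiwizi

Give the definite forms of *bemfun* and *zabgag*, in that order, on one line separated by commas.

bemfunuvu, zabgagizi

The alternation tracks the final consonant of the stem — -uvu when the stem ends in a nasal (*jiligsen*, *ebim*); -izi when the stem ends in a non-nasal consonant (*peg*, *zaur*, *vemowkiw*).
The final consonant of *bemfun* is /n/, which is a nasal, so the suffix is -uvu, giving *bemfunuvu*.
*zabgag*: final consonant = /g/, non-nasal → -izi → *zabgagizi*.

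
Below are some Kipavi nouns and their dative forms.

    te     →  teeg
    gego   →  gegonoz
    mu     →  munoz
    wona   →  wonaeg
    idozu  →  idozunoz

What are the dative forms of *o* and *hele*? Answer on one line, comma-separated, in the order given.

Looking at the last vowel of each stem: -noz when the last vowel of the stem is a rounded vowel (*gego*, *mu*, *idozu*); -eg when the last vowel of the stem is an unrounded vowel (*te*, *wona*).
*o*: last vowel = /o/, a rounded vowel → -noz → *onoz*.
*hele* — last vowel /e/ (an unrounded vowel) → -eg → *heleeg*.

onoz, heleeg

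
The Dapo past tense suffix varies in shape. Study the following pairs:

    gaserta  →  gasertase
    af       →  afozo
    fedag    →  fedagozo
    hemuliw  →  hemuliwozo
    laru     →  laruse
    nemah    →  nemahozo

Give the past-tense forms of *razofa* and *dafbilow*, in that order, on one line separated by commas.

razofase, dafbilowozo

The alternation tracks the final sound of the stem — -ozo when the stem ends in a consonant (*af*, *fedag*, *hemuliw*, *nemah*); -se when the stem ends in a vowel (*gaserta*, *laru*).
Since the final sound of *razofa* is /a/ (a vowel), it takes -se, giving *razofase*.
*dafbilow*: final sound = /w/, a consonant → -ozo → *dafbilowozo*.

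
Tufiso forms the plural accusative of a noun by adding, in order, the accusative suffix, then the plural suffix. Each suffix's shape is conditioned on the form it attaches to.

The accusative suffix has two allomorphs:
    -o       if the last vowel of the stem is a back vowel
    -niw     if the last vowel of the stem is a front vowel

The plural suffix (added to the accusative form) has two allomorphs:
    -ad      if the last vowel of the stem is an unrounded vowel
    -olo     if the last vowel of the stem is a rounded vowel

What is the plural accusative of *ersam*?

*ersam* — last vowel /a/ (a back vowel) → -o → *ersamo*.
The last vowel of the accusative form *ersamo* is /o/, which is a rounded vowel, so the plural suffix is -olo, giving *ersamoolo*.

ersamoolo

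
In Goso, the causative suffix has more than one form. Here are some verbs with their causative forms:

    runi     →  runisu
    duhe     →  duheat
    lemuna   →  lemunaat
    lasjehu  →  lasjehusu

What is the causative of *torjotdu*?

The pattern is height harmony: -su when the last vowel of the stem is a high vowel (*runi*, *lasjehu*); -at when the last vowel of the stem is a non-high vowel (*duhe*, *lemuna*).
The last vowel of *torjotdu* is /u/, which is a high vowel, so the suffix is -su, giving *torjotdusu*.

torjotdusu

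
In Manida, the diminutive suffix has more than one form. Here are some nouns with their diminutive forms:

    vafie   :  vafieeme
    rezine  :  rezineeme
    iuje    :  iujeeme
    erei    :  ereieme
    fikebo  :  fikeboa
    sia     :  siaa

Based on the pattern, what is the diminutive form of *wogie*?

The alternation tracks the last vowel of the stem — -eme when the last vowel of the stem is a front vowel (*vafie*, *rezine*, *iuje*, *erei*); -a when the last vowel of the stem is a back vowel (*fikebo*, *sia*).
*wogie* — last vowel /e/ (a front vowel) → -eme → *wogieeme*.

wogieeme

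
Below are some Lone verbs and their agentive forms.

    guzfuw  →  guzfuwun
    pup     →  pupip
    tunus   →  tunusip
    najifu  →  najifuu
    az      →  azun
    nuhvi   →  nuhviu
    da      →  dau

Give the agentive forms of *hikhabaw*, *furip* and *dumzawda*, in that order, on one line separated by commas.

Looking at the final sound of each stem: -ip when the stem ends in a voiceless consonant (*pup*, *tunus*); -un when the stem ends in a voiced consonant (*guzfuw*, *az*); -u when the stem ends in a vowel (*najifu*, *nuhvi*, *da*).
The final sound of *hikhabaw* is /w/, which is a voiced consonant, so the suffix is -un, giving *hikhabawun*.
*furip*: final sound = /p/, a voiceless consonant → -ip → *furipip*.
*dumzawda* — final sound /a/ (a vowel) → -u → *dumzawdau*.

hikhabawun, furipip, dumzawdau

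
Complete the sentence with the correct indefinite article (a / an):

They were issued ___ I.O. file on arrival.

The indefinite article is chosen by the initial *sound* of the following word, not its spelling.
The initialism *I.O.* is read letter by letter; the first letter, I, is pronounced /aɪ/, which begins with a vowel sound.
So the article is *an*: They were issued an I.O. file on arrival.

an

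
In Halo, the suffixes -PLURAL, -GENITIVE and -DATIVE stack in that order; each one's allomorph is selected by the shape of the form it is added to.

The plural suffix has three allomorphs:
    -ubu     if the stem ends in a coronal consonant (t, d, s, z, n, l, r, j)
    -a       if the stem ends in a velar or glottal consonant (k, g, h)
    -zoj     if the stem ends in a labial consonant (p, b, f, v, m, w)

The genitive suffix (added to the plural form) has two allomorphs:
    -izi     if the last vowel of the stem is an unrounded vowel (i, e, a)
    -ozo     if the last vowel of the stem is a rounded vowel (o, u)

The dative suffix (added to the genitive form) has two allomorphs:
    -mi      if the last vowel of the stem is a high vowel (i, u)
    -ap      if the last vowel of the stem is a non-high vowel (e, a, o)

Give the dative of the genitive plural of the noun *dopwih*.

dopwihaizimi

*dopwih* — final consonant /h/ (velar/glottal) → -a → *dopwiha*.
The last vowel of the plural form *dopwiha* is /a/, which is an unrounded vowel, so the genitive suffix is -izi, giving *dopwihaizi*.
The genitive form *dopwihaizi*: last vowel = /i/, a high vowel → -mi → *dopwihaizimi*.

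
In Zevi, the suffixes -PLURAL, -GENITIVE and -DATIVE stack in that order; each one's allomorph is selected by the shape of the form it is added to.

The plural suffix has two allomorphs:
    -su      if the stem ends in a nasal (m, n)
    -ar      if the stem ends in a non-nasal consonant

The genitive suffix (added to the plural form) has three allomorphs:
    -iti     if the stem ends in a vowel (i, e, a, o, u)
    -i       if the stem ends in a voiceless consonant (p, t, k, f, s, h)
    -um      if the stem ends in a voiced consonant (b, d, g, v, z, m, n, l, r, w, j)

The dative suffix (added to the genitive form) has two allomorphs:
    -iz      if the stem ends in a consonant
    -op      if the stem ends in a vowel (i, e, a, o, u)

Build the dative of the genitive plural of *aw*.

*aw*: final consonant = /w/, non-nasal → -ar → *awar*.
Since the final sound of the plural form *awar* is /r/ (a voiced consonant), it takes -um, giving *awarum*.
The final sound of the genitive form *awarum* is /m/, which is a consonant, so the dative suffix is -iz, giving *awarumiz*.

awarumiz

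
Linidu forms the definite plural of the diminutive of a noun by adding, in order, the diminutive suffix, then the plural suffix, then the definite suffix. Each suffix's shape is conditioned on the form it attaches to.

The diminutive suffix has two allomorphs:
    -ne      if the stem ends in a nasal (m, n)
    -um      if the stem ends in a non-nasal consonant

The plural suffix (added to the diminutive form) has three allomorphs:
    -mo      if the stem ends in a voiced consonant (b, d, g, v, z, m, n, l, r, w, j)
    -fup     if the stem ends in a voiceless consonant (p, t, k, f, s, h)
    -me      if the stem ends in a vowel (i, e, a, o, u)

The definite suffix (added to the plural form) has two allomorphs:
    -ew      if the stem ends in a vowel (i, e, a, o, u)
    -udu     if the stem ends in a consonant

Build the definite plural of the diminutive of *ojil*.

*ojil* — final consonant /l/ (non-nasal) → -um → *ojilum*.
The final sound of the diminutive form *ojilum* is /m/, which is a voiced consonant, so the plural suffix is -mo, giving *ojilummo*.
The plural form *ojilummo*: final sound = /o/, a vowel → -ew → *ojilummoew*.

ojilummoew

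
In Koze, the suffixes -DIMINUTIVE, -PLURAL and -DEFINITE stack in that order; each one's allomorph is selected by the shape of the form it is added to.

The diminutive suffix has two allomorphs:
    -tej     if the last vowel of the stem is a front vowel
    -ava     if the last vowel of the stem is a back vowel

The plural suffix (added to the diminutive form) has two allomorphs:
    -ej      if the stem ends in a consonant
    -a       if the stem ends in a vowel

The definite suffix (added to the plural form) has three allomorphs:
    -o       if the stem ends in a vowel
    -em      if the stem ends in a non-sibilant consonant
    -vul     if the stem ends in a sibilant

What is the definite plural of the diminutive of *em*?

emtejejem

*em* — last vowel /e/ (a front vowel) → -tej → *emtej*.
The final sound of the diminutive form *emtej* is /j/, which is a consonant, so the plural suffix is -ej, giving *emtejej*.
The final sound of the plural form *emtejej* is /j/, which is a non-sibilant consonant, so the definite suffix is -em, giving *emtejejem*.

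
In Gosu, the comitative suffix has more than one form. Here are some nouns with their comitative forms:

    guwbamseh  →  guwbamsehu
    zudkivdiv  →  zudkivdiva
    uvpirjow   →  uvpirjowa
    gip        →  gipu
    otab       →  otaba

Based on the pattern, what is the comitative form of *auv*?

The pattern is voicing of the final consonant: -u when the stem ends in a voiceless consonant (*guwbamseh*, *gip*); -a when the stem ends in a voiced consonant (*zudkivdiv*, *uvpirjow*, *otab*).
The final consonant of *auv* is /v/, which is voiced, so the suffix is -a, giving *auva*.

auva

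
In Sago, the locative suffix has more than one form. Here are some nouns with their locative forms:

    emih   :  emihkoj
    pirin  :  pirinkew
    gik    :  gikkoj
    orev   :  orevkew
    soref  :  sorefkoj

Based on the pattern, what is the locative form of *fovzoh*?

fovzohkoj

Looking at the final consonant of each stem: -koj when the stem ends in a voiceless consonant (*emih*, *gik*, *soref*); -kew when the stem ends in a voiced consonant (*pirin*, *orev*).
Since the final consonant of *fovzoh* is /h/ (voiceless), it takes -koj, giving *fovzohkoj*.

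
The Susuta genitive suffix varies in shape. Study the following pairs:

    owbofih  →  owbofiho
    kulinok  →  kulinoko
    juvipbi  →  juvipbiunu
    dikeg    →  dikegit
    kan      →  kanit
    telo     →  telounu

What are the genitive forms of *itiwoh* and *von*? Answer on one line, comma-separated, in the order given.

The alternation tracks the final sound of the stem — -o when the stem ends in a voiceless consonant (*owbofih*, *kulinok*); -it when the stem ends in a voiced consonant (*dikeg*, *kan*); -unu when the stem ends in a vowel (*juvipbi*, *telo*).
The final sound of *itiwoh* is /h/, which is a voiceless consonant, so the suffix is -o, giving *itiwoho*.
Since the final sound of *von* is /n/ (a voiced consonant), it takes -it, giving *vonit*.

itiwoho, vonit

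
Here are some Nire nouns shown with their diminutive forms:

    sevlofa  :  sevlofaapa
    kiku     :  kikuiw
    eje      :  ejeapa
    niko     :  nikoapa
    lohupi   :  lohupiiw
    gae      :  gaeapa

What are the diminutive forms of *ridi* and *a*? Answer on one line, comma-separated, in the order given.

ridiiw, aapa

The alternation tracks the last vowel of the stem — -iw when the last vowel of the stem is a high vowel (*kiku*, *lohupi*); -apa when the last vowel of the stem is a non-high vowel (*sevlofa*, *eje*, *niko*, *gae*).
Since the last vowel of *ridi* is /i/ (a high vowel), it takes -iw, giving *ridiiw*.
*a* — last vowel /a/ (a non-high vowel) → -apa → *aapa*.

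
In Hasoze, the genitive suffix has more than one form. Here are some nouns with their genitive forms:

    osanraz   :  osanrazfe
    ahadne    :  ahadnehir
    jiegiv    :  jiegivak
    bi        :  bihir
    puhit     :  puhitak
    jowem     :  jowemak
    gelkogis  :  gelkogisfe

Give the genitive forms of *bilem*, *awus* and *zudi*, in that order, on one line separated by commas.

bilemak, awusfe, zudihir

The pattern is sibilance of the final sound: -fe when the stem ends in a sibilant (*osanraz*, *gelkogis*); -ak when the stem ends in a non-sibilant consonant (*jiegiv*, *puhit*, *jowem*); -hir when the stem ends in a vowel (*ahadne*, *bi*).
*bilem*: final sound = /m/, a non-sibilant consonant → -ak → *bilemak*.
The final sound of *awus* is /s/, which is a sibilant, so the suffix is -fe, giving *awusfe*.
*zudi*: final sound = /i/, a vowel → -hir → *zudihir*.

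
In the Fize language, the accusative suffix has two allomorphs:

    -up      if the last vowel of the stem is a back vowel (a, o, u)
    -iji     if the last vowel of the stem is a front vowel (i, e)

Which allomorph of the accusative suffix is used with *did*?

Since the last vowel of *did* is /i/ (a front vowel), it takes -iji.

-iji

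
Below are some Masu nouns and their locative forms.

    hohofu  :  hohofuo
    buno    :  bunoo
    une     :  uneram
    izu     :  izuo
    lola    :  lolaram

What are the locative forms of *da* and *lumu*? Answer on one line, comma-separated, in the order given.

daram, lumuo

The suffix is conditioned by the last vowel: -o when the last vowel of the stem is a rounded vowel (*hohofu*, *buno*, *izu*); -ram when the last vowel of the stem is an unrounded vowel (*une*, *lola*).
Since the last vowel of *da* is /a/ (an unrounded vowel), it takes -ram, giving *daram*.
The last vowel of *lumu* is /u/, which is a rounded vowel, so the suffix is -o, giving *lumuo*.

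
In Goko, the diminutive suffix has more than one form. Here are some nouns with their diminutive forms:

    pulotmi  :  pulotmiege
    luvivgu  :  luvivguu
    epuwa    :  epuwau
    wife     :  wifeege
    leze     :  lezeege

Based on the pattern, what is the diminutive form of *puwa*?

The pattern is front/back vowel harmony: -ege when the last vowel of the stem is a front vowel (*pulotmi*, *wife*, *leze*); -u when the last vowel of the stem is a back vowel (*luvivgu*, *epuwa*).
*puwa*: last vowel = /a/, a back vowel → -u → *puwau*.

puwau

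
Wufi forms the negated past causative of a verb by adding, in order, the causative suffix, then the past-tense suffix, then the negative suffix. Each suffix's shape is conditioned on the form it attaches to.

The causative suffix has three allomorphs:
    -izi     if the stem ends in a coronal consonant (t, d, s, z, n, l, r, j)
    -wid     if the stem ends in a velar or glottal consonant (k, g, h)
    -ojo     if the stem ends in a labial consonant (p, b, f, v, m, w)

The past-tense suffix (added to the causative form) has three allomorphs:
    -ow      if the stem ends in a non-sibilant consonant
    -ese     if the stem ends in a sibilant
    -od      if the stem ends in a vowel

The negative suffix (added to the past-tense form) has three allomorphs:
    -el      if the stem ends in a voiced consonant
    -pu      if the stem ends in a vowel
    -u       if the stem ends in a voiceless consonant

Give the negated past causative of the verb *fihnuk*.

*fihnuk*: final consonant = /k/, velar/glottal → -wid → *fihnukwid*.
The final sound of the causative form *fihnukwid* is /d/, which is a non-sibilant consonant, so the past-tense suffix is -ow, giving *fihnukwidow*.
The past-tense form *fihnukwidow* — final sound /w/ (a voiced consonant) → -el → *fihnukwidowel*.

fihnukwidowel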